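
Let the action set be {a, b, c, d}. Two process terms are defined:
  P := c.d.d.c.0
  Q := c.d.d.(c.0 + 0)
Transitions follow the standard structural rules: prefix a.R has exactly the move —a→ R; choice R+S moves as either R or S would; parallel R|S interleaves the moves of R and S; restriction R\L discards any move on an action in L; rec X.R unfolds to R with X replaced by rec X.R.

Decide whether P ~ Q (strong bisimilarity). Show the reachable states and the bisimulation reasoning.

bisimilar

P's transition system — 5 states:
  u0 = c.d.d.c.0 | =c=> u1
  u1 = d.d.c.0 | =d=> u2
  u2 = d.c.0 | =d=> u3
  u3 = c.0 | =c=> u4
  u4 = 0 | stopped
Q's transition system — 5 states:
  v0 = c.d.d.(c.0 + 0) | =c=> v1
  v1 = d.d.(c.0 + 0) | =d=> v2
  v2 = d.(c.0 + 0) | =d=> v3
  v3 = c.0 + 0 | =c=> v4
  v4 = 0 | stopped
Coarsest stable partition (strong bisimilarity classes):
  B0 = {u0, v0}
  B1 = {u1, v1}
  B2 = {u2, v2}
  B3 = {u3, v3}
  B4 = {u4, v4}
u0 ∈ B0, v0 ∈ B0 → same block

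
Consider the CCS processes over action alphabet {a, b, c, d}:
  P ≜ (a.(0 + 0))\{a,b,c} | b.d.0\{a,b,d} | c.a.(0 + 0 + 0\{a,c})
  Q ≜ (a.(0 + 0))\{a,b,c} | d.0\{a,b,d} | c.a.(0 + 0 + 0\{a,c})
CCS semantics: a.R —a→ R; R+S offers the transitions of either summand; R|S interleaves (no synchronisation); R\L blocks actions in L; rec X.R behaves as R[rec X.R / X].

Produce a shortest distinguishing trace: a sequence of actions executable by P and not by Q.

b

Reachable graph of P (9 states):
  u0 = (a.(0 + 0))\{a,b,c} | b.d.0\{a,b,d} | c.a.(0 + 0 + 0\{a,c}) ⊢ -b-> u1, -c-> u2
  u1 = (a.(0 + 0))\{a,b,c} | d.0\{a,b,d} | c.a.(0 + 0 + 0\{a,c}) ⊢ -c-> u3, -d-> u4
  u2 = (a.(0 + 0))\{a,b,c} | b.d.0\{a,b,d} | a.(0 + 0 + 0\{a,c}) ⊢ -a-> u5, -b-> u3
  u3 = (a.(0 + 0))\{a,b,c} | d.0\{a,b,d} | a.(0 + 0 + 0\{a,c}) ⊢ -a-> u6, -d-> u7
  u4 = (a.(0 + 0))\{a,b,c} | 0\{a,b,d} | c.a.(0 + 0 + 0\{a,c}) ⊢ -c-> u7
  u5 = (a.(0 + 0))\{a,b,c} | b.d.0\{a,b,d} | (0 + 0 + 0\{a,c}) ⊢ -b-> u6
  u6 = (a.(0 + 0))\{a,b,c} | d.0\{a,b,d} | (0 + 0 + 0\{a,c}) ⊢ -d-> u8
  u7 = (a.(0 + 0))\{a,b,c} | 0\{a,b,d} | a.(0 + 0 + 0\{a,c}) ⊢ -a-> u8
  u8 = (a.(0 + 0))\{a,b,c} | 0\{a,b,d} | (0 + 0 + 0\{a,c}) ⊢ stopped
Reachable graph of Q (6 states):
  v0 = (a.(0 + 0))\{a,b,c} | d.0\{a,b,d} | c.a.(0 + 0 + 0\{a,c}) ⊢ -c-> v1, -d-> v2
  v1 = (a.(0 + 0))\{a,b,c} | d.0\{a,b,d} | a.(0 + 0 + 0\{a,c}) ⊢ -a-> v3, -d-> v4
  v2 = (a.(0 + 0))\{a,b,c} | 0\{a,b,d} | c.a.(0 + 0 + 0\{a,c}) ⊢ -c-> v4
  v3 = (a.(0 + 0))\{a,b,c} | d.0\{a,b,d} | (0 + 0 + 0\{a,c}) ⊢ -d-> v5
  v4 = (a.(0 + 0))\{a,b,c} | 0\{a,b,d} | a.(0 + 0 + 0\{a,c}) ⊢ -a-> v5
  v5 = (a.(0 + 0))\{a,b,c} | 0\{a,b,d} | (0 + 0 + 0\{a,c}) ⊢ stopped
Run σ = ⟨b⟩ on P: start {u0}
  after b @ step 1: {u1}
  — P admits the full trace.
Run σ = ⟨b⟩ on Q: start {v0}
  after b @ step 1: ∅  — Q cannot continue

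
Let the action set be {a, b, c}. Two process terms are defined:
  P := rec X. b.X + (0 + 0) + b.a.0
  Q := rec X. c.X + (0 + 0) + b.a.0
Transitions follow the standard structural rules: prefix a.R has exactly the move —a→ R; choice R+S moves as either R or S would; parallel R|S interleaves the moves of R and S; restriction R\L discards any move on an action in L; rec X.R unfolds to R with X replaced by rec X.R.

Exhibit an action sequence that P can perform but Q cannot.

bb

LTS(P): 3 reachable states
  s0 = rec X. b.X + (0 + 0) + b.a.0 has moves —b→ s0, —b→ s1
  s1 = a.0 has moves —a→ s2
  s2 = 0 has moves deadlocked
LTS(Q): 3 reachable states
  t0 = rec X. c.X + (0 + 0) + b.a.0 has moves —b→ t1, —c→ t0
  t1 = a.0 has moves —a→ t2
  t2 = 0 has moves deadlocked
Executing bb from P (initial set {s0}):
  [1] b ⇒ {s0, s1}
  [2] b ⇒ {s0, s1}
  P completes σ.
Executing bb from Q (initial set {t0}):
  [1] b ⇒ {t1}
  [2] b ⇒ ∅ (Q stuck)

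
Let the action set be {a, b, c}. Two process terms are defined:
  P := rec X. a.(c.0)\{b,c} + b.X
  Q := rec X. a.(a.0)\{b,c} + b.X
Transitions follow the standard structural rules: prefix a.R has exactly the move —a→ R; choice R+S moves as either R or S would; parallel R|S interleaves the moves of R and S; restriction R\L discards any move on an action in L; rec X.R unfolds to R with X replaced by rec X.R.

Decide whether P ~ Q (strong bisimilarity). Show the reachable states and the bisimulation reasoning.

P ≁ Q

P's transition system — 2 states:
  m0 = rec X. a.(c.0)\{b,c} + b.X :: =a=> m1, =b=> m0
  m1 = (c.0)\{b,c} :: ·
Q's transition system — 3 states:
  n0 = rec X. a.(a.0)\{b,c} + b.X :: =a=> n1, =b=> n0
  n1 = (a.0)\{b,c} :: =a=> n2
  n2 = 0\{b,c} :: ·
Partition-refinement fixed point:
  B0 = {m0}
  B1 = {m1, n2}
  B2 = {n0}
  B3 = {n1}
m0 ∈ B0, n0 ∈ B2 → different blocks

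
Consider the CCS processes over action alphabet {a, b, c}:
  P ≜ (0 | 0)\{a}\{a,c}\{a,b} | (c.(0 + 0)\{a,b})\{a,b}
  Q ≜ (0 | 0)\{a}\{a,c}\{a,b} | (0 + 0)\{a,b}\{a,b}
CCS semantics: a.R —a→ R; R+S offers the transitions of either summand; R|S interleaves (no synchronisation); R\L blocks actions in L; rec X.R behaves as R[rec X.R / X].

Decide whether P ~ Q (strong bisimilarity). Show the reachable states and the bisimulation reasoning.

not bisimilar

Reachable graph of P (2 states):
  p0 = (0 | 0)\{a}\{a,c}\{a,b} | (c.(0 + 0)\{a,b})\{a,b} | -c-> p1
  p1 = (0 | 0)\{a}\{a,c}\{a,b} | (0 + 0)\{a,b}\{a,b} | stopped
Reachable graph of Q (1 states):
  q0 = (0 | 0)\{a}\{a,c}\{a,b} | (0 + 0)\{a,b}\{a,b} | stopped
Coarsest stable partition (strong bisimilarity classes):
  B0 = {p0}
  B1 = {p1, q0}
p0 ∈ B0, q0 ∈ B1 → different blocks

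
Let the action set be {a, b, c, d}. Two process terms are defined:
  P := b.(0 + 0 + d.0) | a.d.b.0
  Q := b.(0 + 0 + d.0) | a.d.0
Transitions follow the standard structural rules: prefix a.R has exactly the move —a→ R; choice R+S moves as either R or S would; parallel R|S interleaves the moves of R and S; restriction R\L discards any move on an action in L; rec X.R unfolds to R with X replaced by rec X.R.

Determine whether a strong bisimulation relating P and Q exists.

Reachable graph of P (12 states):
  m0 = b.(0 + 0 + d.0) | a.d.b.0 has moves -a-> m1, -b-> m2
  m1 = b.(0 + 0 + d.0) | d.b.0 has moves -b-> m3, -d-> m4
  m2 = (0 + 0 + d.0) | a.d.b.0 has moves -a-> m3, -d-> m5
  m3 = (0 + 0 + d.0) | d.b.0 has moves -d-> m6, -d-> m7
  m4 = b.(0 + 0 + d.0) | b.0 has moves -b-> m6, -b-> m8
  m5 = 0 | a.d.b.0 has moves -a-> m7
  m6 = (0 + 0 + d.0) | b.0 has moves -b-> m9, -d-> m10
  m7 = 0 | d.b.0 has moves -d-> m10
  m8 = b.(0 + 0 + d.0) | 0 has moves -b-> m9
  m9 = (0 + 0 + d.0) | 0 has moves -d-> m11
  m10 = 0 | b.0 has moves -b-> m11
  m11 = 0 | 0 has moves ·
Reachable graph of Q (9 states):
  n0 = b.(0 + 0 + d.0) | a.d.0 has moves -a-> n1, -b-> n2
  n1 = b.(0 + 0 + d.0) | d.0 has moves -b-> n3, -d-> n4
  n2 = (0 + 0 + d.0) | a.d.0 has moves -a-> n3, -d-> n5
  n3 = (0 + 0 + d.0) | d.0 has moves -d-> n6, -d-> n7
  n4 = b.(0 + 0 + d.0) | 0 has moves -b-> n6
  n5 = 0 | a.d.0 has moves -a-> n7
  n6 = (0 + 0 + d.0) | 0 has moves -d-> n8
  n7 = 0 | d.0 has moves -d-> n8
  n8 = 0 | 0 has moves ·
Bisimilarity quotient blocks:
  B0 = {m0}
  B1 = {m1}
  B2 = {m4}
  B3 = {m8, n4}
  B4 = {m9, n6, n7}
  B5 = {m11, n8}
  B6 = {m6}
  B7 = {m10}
  B8 = {m3}
  B9 = {m7}
  B10 = {m2}
  B11 = {m5}
  B12 = {n0}
  B13 = {n2}
  B14 = {n3}
  B15 = {n5}
  B16 = {n1}
m0 ∈ B0, n0 ∈ B12 → different blocks

P ≁ Q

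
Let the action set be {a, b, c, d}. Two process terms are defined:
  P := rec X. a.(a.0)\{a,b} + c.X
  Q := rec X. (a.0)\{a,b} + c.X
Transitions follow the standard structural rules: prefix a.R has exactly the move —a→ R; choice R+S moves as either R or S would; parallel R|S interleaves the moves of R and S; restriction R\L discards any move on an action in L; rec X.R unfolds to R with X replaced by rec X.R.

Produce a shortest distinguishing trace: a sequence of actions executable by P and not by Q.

Reachable graph of P (2 states):
  s0 = rec X. a.(a.0)\{a,b} + c.X | ··a··> s1, ··c··> s0
  s1 = (a.0)\{a,b} | (no moves)
Reachable graph of Q (1 states):
  t0 = rec X. (a.0)\{a,b} + c.X | ··c··> t0
Trace ⟨a⟩ through P, begin at {s0}:
  [1] a ⇒ {s1}
  — P admits the full trace.
Trace ⟨a⟩ through Q, begin at {t0}:
  [1] a ⇒ no successor for Q

a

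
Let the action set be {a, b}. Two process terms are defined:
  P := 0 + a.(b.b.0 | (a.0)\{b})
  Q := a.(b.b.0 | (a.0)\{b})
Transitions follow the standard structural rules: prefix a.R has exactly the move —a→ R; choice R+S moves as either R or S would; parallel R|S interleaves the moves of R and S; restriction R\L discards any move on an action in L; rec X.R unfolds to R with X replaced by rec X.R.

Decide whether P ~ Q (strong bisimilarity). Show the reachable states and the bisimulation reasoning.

LTS(P): 7 reachable states
  u0 = 0 + a.(b.b.0 | (a.0)\{b}) | —a→ u1
  u1 = b.b.0 | (a.0)\{b} | —a→ u2, —b→ u3
  u2 = b.b.0 | 0\{b} | —b→ u4
  u3 = b.0 | (a.0)\{b} | —a→ u4, —b→ u5
  u4 = b.0 | 0\{b} | —b→ u6
  u5 = 0 | (a.0)\{b} | —a→ u6
  u6 = 0 | 0\{b} | ∅
LTS(Q): 7 reachable states
  v0 = a.(b.b.0 | (a.0)\{b}) | —a→ v1
  v1 = b.b.0 | (a.0)\{b} | —a→ v2, —b→ v3
  v2 = b.b.0 | 0\{b} | —b→ v4
  v3 = b.0 | (a.0)\{b} | —a→ v4, —b→ v5
  v4 = b.0 | 0\{b} | —b→ v6
  v5 = 0 | (a.0)\{b} | —a→ v6
  v6 = 0 | 0\{b} | ∅
Coarsest stable partition (strong bisimilarity classes):
  B0 = {u0, v0}
  B1 = {u1, v1}
  B2 = {u2, v2}
  B3 = {u4, v4}
  B4 = {u6, v6}
  B5 = {u3, v3}
  B6 = {u5, v5}
u0 ∈ B0, v0 ∈ B0 → same block

P ~ Q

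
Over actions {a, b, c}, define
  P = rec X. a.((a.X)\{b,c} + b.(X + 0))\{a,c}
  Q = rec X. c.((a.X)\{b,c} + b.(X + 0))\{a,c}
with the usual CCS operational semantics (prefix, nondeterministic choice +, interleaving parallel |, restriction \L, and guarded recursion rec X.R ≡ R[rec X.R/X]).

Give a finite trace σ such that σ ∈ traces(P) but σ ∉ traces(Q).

a

P's transition system — 3 states:
  m0 = rec X. a.((a.X)\{b,c} + b.(X + 0))\{a,c} :: ··a··> m1
  m1 = ((a.(rec X. a.((a.X)\{b,c} + b.(X + 0))\{a,c}))\{b,c} + b.((rec X. a.((a.X)\{b,c} + b.(X + 0))\{a,c}) + 0))\{a,c} :: ··b··> m2
  m2 = ((rec X. a.((a.X)\{b,c} + b.(X + 0))\{a,c}) + 0)\{a,c} :: stopped
Q's transition system — 3 states:
  n0 = rec X. c.((a.X)\{b,c} + b.(X + 0))\{a,c} :: ··c··> n1
  n1 = ((a.(rec X. c.((a.X)\{b,c} + b.(X + 0))\{a,c}))\{b,c} + b.((rec X. c.((a.X)\{b,c} + b.(X + 0))\{a,c}) + 0))\{a,c} :: ··b··> n2
  n2 = ((rec X. c.((a.X)\{b,c} + b.(X + 0))\{a,c}) + 0)\{a,c} :: stopped
Run σ = ⟨a⟩ on P: start {m0}
  after a @ step 1: {m1}
  P completes σ.
Run σ = ⟨a⟩ on Q: start {n0}
  after a @ step 1: no successor for Q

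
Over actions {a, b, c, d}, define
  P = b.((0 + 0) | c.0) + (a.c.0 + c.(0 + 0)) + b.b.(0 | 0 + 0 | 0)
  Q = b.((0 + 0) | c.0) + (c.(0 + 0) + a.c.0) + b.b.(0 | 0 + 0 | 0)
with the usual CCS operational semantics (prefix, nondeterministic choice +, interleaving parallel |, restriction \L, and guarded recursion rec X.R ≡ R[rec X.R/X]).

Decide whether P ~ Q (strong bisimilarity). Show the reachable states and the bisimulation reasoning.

P ~ Q

P's transition system — 8 states:
  p0 = b.((0 + 0) | c.0) + (a.c.0 + c.(0 + 0)) + b.b.(0 | 0 + 0 | 0) :: —a→ p1, —b→ p2, —b→ p3, —c→ p4
  p1 = c.0 :: —c→ p5
  p2 = (0 + 0) | c.0 :: —c→ p6
  p3 = b.(0 | 0 + 0 | 0) :: —b→ p7
  p4 = 0 + 0 :: (no moves)
  p5 = 0 :: (no moves)
  p6 = (0 + 0) | 0 :: (no moves)
  p7 = 0 | 0 + 0 | 0 :: (no moves)
Q's transition system — 8 states:
  q0 = b.((0 + 0) | c.0) + (c.(0 + 0) + a.c.0) + b.b.(0 | 0 + 0 | 0) :: —a→ q1, —b→ q2, —b→ q3, —c→ q4
  q1 = c.0 :: —c→ q5
  q2 = (0 + 0) | c.0 :: —c→ q6
  q3 = b.(0 | 0 + 0 | 0) :: —b→ q7
  q4 = 0 + 0 :: (no moves)
  q5 = 0 :: (no moves)
  q6 = (0 + 0) | 0 :: (no moves)
  q7 = 0 | 0 + 0 | 0 :: (no moves)
Partition-refinement fixed point:
  B0 = {p0, q0}
  B1 = {p4, p5, p6, p7, q4, q5, q6, q7}
  B2 = {p1, p2, q1, q2}
  B3 = {p3, q3}
p0 ∈ B0, q0 ∈ B0 → same block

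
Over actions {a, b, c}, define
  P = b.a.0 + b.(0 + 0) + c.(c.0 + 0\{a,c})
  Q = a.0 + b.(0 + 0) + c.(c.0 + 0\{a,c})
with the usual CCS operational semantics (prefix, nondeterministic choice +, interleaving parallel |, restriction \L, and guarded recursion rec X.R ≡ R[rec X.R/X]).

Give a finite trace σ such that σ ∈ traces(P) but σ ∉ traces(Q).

ba

Reachable graph of P (5 states):
  u0 = b.a.0 + b.(0 + 0) + c.(c.0 + 0\{a,c}) has moves --b--▸ u1, --b--▸ u2, --c--▸ u3
  u1 = 0 + 0 has moves (no moves)
  u2 = a.0 has moves --a--▸ u4
  u3 = c.0 + 0\{a,c} has moves --c--▸ u4
  u4 = 0 has moves (no moves)
Reachable graph of Q (4 states):
  v0 = a.0 + b.(0 + 0) + c.(c.0 + 0\{a,c}) has moves --a--▸ v1, --b--▸ v2, --c--▸ v3
  v1 = 0 has moves (no moves)
  v2 = 0 + 0 has moves (no moves)
  v3 = c.0 + 0\{a,c} has moves --c--▸ v1
Executing ba from P (initial set {u0}):
  [1] b ⇒ {u1, u2}
  [2] a ⇒ {u4}
  P completes σ.
Executing ba from Q (initial set {v0}):
  [1] b ⇒ {v2}
  [2] a ⇒ ∅ (Q stuck)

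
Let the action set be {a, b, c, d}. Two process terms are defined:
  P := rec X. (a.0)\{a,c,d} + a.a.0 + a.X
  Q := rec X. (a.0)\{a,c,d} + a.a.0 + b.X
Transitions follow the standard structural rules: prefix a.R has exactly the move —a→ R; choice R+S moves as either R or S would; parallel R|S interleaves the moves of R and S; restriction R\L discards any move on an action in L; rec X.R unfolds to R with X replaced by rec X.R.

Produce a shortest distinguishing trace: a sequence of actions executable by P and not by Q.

aaa

Reachable graph of P (3 states):
  m0 = rec X. (a.0)\{a,c,d} + a.a.0 + a.X :: -a-> m0, -a-> m1
  m1 = a.0 :: -a-> m2
  m2 = 0 :: (no moves)
Reachable graph of Q (3 states):
  n0 = rec X. (a.0)\{a,c,d} + a.a.0 + b.X :: -a-> n1, -b-> n0
  n1 = a.0 :: -a-> n2
  n2 = 0 :: (no moves)
Trace ⟨aaa⟩ through P, begin at {m0}:
  after a @ step 1: {m0, m1}
  after a @ step 2: {m0, m1, m2}
  after a @ step 3: {m0, m1, m2}
  ✓ P
Trace ⟨aaa⟩ through Q, begin at {n0}:
  after a @ step 1: {n1}
  after a @ step 2: {n2}
  after a @ step 3: no successor for Q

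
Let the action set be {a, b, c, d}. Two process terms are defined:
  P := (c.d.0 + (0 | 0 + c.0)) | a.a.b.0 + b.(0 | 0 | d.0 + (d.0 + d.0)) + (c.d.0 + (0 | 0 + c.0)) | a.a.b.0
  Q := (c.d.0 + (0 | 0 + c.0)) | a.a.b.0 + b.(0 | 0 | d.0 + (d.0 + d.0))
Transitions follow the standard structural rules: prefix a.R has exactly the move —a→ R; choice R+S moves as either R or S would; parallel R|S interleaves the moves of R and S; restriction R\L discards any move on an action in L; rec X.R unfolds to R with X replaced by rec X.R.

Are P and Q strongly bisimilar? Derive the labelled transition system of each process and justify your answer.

Reachable graph of P (15 states):
  s0 = (c.d.0 + (0 | 0 + c.0)) | a.a.b.0 + b.(0 | 0 | d.0 + (d.0 + d.0)) + (c.d.0 + (0 | 0 + c.0)) | a.a.b.0 | ··a··> s1, ··b··> s2, ··c··> s3, ··c··> s4
  s1 = (c.d.0 + (0 | 0 + c.0)) | a.b.0 | ··a··> s5, ··c··> s6, ··c··> s7
  s2 = 0 | 0 | d.0 + (d.0 + d.0) | ··d··> s8, ··d··> s9
  s3 = 0 | a.a.b.0 | ··a··> s6
  s4 = d.0 | a.a.b.0 | ··a··> s7, ··d··> s3
  s5 = (c.d.0 + (0 | 0 + c.0)) | b.0 | ··b··> s10, ··c··> s11, ··c··> s12
  s6 = 0 | a.b.0 | ··a··> s11
  s7 = d.0 | a.b.0 | ··a··> s12, ··d··> s6
  s8 = 0 | ·
  s9 = 0 | 0 | 0 | ·
  s10 = (c.d.0 + (0 | 0 + c.0)) | 0 | ··c··> s13, ··c··> s14
  s11 = 0 | b.0 | ··b··> s13
  s12 = d.0 | b.0 | ··b··> s14, ··d··> s11
  s13 = 0 | 0 | ·
  s14 = d.0 | 0 | ··d··> s13
Reachable graph of Q (15 states):
  t0 = (c.d.0 + (0 | 0 + c.0)) | a.a.b.0 + b.(0 | 0 | d.0 + (d.0 + d.0)) | ··a··> t1, ··b··> t2, ··c··> t3, ··c··> t4
  t1 = (c.d.0 + (0 | 0 + c.0)) | a.b.0 | ··a··> t5, ··c··> t6, ··c··> t7
  t2 = 0 | 0 | d.0 + (d.0 + d.0) | ··d··> t8, ··d··> t9
  t3 = 0 | a.a.b.0 | ··a··> t6
  t4 = d.0 | a.a.b.0 | ··a··> t7, ··d··> t3
  t5 = (c.d.0 + (0 | 0 + c.0)) | b.0 | ··b··> t10, ··c··> t11, ··c··> t12
  t6 = 0 | a.b.0 | ··a··> t11
  t7 = d.0 | a.b.0 | ··a··> t12, ··d··> t6
  t8 = 0 | ·
  t9 = 0 | 0 | 0 | ·
  t10 = (c.d.0 + (0 | 0 + c.0)) | 0 | ··c··> t13, ··c··> t14
  t11 = 0 | b.0 | ··b··> t13
  t12 = d.0 | b.0 | ··b··> t14, ··d··> t11
  t13 = 0 | 0 | ·
  t14 = d.0 | 0 | ··d··> t13
Bisimilarity quotient blocks:
  B0 = {s0, t0}
  B1 = {s14, s2, t14, t2}
  B2 = {s13, s8, s9, t13, t8, t9}
  B3 = {s4, t4}
  B4 = {s7, t7}
  B5 = {s6, t6}
  B6 = {s11, t11}
  B7 = {s12, t12}
  B8 = {s3, t3}
  B9 = {s1, t1}
  B10 = {s5, t5}
  B11 = {s10, t10}
s0 ∈ B0, t0 ∈ B0 → same block

P ~ Q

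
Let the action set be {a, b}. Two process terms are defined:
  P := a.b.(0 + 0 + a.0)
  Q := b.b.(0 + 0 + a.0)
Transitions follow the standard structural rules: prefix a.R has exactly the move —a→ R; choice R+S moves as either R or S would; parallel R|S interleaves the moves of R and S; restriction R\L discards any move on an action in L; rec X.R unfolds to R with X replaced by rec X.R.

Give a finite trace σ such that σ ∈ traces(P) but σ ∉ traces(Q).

a

Reachable graph of P (4 states):
  p0 = a.b.(0 + 0 + a.0) ⊢ —a→ p1
  p1 = b.(0 + 0 + a.0) ⊢ —b→ p2
  p2 = 0 + 0 + a.0 ⊢ —a→ p3
  p3 = 0 ⊢ (no moves)
Reachable graph of Q (4 states):
  q0 = b.b.(0 + 0 + a.0) ⊢ —b→ q1
  q1 = b.(0 + 0 + a.0) ⊢ —b→ q2
  q2 = 0 + 0 + a.0 ⊢ —a→ q3
  q3 = 0 ⊢ (no moves)
Trace ⟨a⟩ through P, begin at {p0}:
  after a @ step 1: {p1}
  ✓ P
Trace ⟨a⟩ through Q, begin at {q0}:
  after a @ step 1: no successor for Q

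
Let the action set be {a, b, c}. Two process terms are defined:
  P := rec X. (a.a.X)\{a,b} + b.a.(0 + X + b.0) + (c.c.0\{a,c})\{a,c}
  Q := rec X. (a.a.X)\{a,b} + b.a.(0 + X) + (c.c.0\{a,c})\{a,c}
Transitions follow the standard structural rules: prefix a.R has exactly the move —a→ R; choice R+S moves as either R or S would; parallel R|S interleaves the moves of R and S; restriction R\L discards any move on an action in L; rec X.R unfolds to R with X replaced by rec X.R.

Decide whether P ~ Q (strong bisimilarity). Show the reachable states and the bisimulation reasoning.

not bisimilar

P's transition system — 4 states:
  m0 = rec X. (a.a.X)\{a,b} + b.a.(0 + X + b.0) + (c.c.0\{a,c})\{a,c} ⊢ —b→ m1
  m1 = a.(0 + (rec X. (a.a.X)\{a,b} + b.a.(0 + X + b.0) + (c.c.0\{a,c})\{a,c}) + b.0) ⊢ —a→ m2
  m2 = 0 + (rec X. (a.a.X)\{a,b} + b.a.(0 + X + b.0) + (c.c.0\{a,c})\{a,c}) + b.0 ⊢ —b→ m1, —b→ m3
  m3 = 0 ⊢ ∅
Q's transition system — 3 states:
  n0 = rec X. (a.a.X)\{a,b} + b.a.(0 + X) + (c.c.0\{a,c})\{a,c} ⊢ —b→ n1
  n1 = a.(0 + (rec X. (a.a.X)\{a,b} + b.a.(0 + X) + (c.c.0\{a,c})\{a,c})) ⊢ —a→ n2
  n2 = 0 + (rec X. (a.a.X)\{a,b} + b.a.(0 + X) + (c.c.0\{a,c})\{a,c}) ⊢ —b→ n1
Bisimilarity quotient blocks:
  B0 = {m0}
  B1 = {m1}
  B2 = {m2}
  B3 = {m3}
  B4 = {n0, n2}
  B5 = {n1}
m0 ∈ B0, n0 ∈ B4 → different blocks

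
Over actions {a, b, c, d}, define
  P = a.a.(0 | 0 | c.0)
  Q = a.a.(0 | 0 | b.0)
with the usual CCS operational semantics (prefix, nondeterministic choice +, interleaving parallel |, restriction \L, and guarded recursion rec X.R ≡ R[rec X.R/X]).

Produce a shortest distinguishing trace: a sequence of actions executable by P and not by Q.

P's transition system — 4 states:
  p0 = a.a.(0 | 0 | c.0) ⊢ -a-> p1
  p1 = a.(0 | 0 | c.0) ⊢ -a-> p2
  p2 = 0 | 0 | c.0 ⊢ -c-> p3
  p3 = 0 | 0 | 0 ⊢ deadlocked
Q's transition system — 4 states:
  q0 = a.a.(0 | 0 | b.0) ⊢ -a-> q1
  q1 = a.(0 | 0 | b.0) ⊢ -a-> q2
  q2 = 0 | 0 | b.0 ⊢ -b-> q3
  q3 = 0 | 0 | 0 ⊢ deadlocked
Executing aac from P (initial set {p0}):
  step 1 (a): {p1}
  step 2 (a): {p2}
  step 3 (c): {p3}
  ✓ P
Executing aac from Q (initial set {q0}):
  step 1 (a): {q1}
  step 2 (a): {q2}
  step 3 (c): ∅ (Q stuck)

aac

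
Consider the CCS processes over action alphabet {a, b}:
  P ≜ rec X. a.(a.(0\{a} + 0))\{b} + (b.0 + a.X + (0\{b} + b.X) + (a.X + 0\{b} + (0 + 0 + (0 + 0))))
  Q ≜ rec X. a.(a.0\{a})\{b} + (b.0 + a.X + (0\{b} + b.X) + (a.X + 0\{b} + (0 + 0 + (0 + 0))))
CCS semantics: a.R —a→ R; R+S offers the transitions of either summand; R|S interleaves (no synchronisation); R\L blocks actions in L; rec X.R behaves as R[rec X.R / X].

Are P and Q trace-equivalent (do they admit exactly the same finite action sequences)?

Reachable graph of P (4 states):
  u0 = rec X. a.(a.(0\{a} + 0))\{b} + (b.0 + a.X + (0\{b} + b.X) + (a.X + 0\{b} + (0 + 0 + (0 + 0)))) :: =a=> u0, =a=> u1, =b=> u0, =b=> u2
  u1 = (a.(0\{a} + 0))\{b} :: =a=> u3
  u2 = 0 :: deadlocked
  u3 = (0\{a} + 0)\{b} :: deadlocked
Reachable graph of Q (4 states):
  v0 = rec X. a.(a.0\{a})\{b} + (b.0 + a.X + (0\{b} + b.X) + (a.X + 0\{b} + (0 + 0 + (0 + 0)))) :: =a=> v0, =a=> v1, =b=> v0, =b=> v2
  v1 = (a.0\{a})\{b} :: =a=> v3
  v2 = 0 :: deadlocked
  v3 = 0\{a}\{b} :: deadlocked
Bisimilarity quotient blocks:
  B0 = {u0, v0}
  B1 = {u1, v1}
  B2 = {u2, u3, v2, v3}
u0 ∈ B0, v0 ∈ B0 → same block
Bisimilar ⇒ trace-equivalent.

traces(P) = traces(Q)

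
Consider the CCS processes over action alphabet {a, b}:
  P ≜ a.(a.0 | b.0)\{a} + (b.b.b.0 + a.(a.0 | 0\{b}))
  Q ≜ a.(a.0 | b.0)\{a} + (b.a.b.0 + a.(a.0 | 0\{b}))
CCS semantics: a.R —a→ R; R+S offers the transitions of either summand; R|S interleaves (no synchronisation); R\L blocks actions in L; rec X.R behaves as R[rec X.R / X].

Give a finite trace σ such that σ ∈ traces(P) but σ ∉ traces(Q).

bb

Reachable graph of P (8 states):
  u0 = a.(a.0 | b.0)\{a} + (b.b.b.0 + a.(a.0 | 0\{b})) → --a--▸ u1, --a--▸ u2, --b--▸ u3
  u1 = (a.0 | b.0)\{a} → --b--▸ u4
  u2 = a.0 | 0\{b} → --a--▸ u5
  u3 = b.b.0 → --b--▸ u6
  u4 = (a.0 | 0)\{a} → (no moves)
  u5 = 0 | 0\{b} → (no moves)
  u6 = b.0 → --b--▸ u7
  u7 = 0 → (no moves)
Reachable graph of Q (8 states):
  v0 = a.(a.0 | b.0)\{a} + (b.a.b.0 + a.(a.0 | 0\{b})) → --a--▸ v1, --a--▸ v2, --b--▸ v3
  v1 = (a.0 | b.0)\{a} → --b--▸ v4
  v2 = a.0 | 0\{b} → --a--▸ v5
  v3 = a.b.0 → --a--▸ v6
  v4 = (a.0 | 0)\{a} → (no moves)
  v5 = 0 | 0\{b} → (no moves)
  v6 = b.0 → --b--▸ v7
  v7 = 0 → (no moves)
Trace ⟨bb⟩ through P, begin at {u0}:
  step 1 (b): {u3}
  step 2 (b): {u6}
  ✓ P
Trace ⟨bb⟩ through Q, begin at {v0}:
  step 1 (b): {v3}
  step 2 (b): ∅ (Q stuck)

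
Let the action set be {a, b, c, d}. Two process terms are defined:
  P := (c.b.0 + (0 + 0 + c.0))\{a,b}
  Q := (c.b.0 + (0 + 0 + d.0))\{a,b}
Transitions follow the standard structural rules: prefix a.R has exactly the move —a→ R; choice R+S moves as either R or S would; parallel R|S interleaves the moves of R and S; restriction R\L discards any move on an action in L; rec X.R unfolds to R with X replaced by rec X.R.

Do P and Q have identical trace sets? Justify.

trace-distinct — witness ⟨d⟩

Reachable graph of P (3 states):
  s0 = (c.b.0 + (0 + 0 + c.0))\{a,b} ⊢ —c→ s1, —c→ s2
  s1 = (b.0)\{a,b} ⊢ deadlocked
  s2 = 0\{a,b} ⊢ deadlocked
Reachable graph of Q (3 states):
  t0 = (c.b.0 + (0 + 0 + d.0))\{a,b} ⊢ —c→ t1, —d→ t2
  t1 = (b.0)\{a,b} ⊢ deadlocked
  t2 = 0\{a,b} ⊢ deadlocked
Run σ = ⟨d⟩ on Q: start {t0}
  after d @ step 1: {t2}
  Q completes σ.
Run σ = ⟨d⟩ on P: start {s0}
  after d @ step 1: ∅ (P stuck)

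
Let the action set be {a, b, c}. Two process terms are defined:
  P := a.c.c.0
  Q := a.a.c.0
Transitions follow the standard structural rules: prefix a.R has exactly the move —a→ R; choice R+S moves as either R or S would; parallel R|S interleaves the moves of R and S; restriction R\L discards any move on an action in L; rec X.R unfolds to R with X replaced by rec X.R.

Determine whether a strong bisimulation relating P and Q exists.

P's transition system — 4 states:
  s0 = a.c.c.0 has moves -a-> s1
  s1 = c.c.0 has moves -c-> s2
  s2 = c.0 has moves -c-> s3
  s3 = 0 has moves ·
Q's transition system — 4 states:
  t0 = a.a.c.0 has moves -a-> t1
  t1 = a.c.0 has moves -a-> t2
  t2 = c.0 has moves -c-> t3
  t3 = 0 has moves ·
Coarsest stable partition (strong bisimilarity classes):
  B0 = {s0}
  B1 = {s1}
  B2 = {s2, t2}
  B3 = {s3, t3}
  B4 = {t0}
  B5 = {t1}
s0 ∈ B0, t0 ∈ B4 → different blocks

not bisimilar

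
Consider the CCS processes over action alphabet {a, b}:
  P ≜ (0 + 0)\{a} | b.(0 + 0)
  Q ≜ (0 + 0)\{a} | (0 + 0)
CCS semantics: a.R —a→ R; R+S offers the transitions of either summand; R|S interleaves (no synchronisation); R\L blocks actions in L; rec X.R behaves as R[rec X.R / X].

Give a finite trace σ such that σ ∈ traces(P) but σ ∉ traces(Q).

b

Reachable graph of P (2 states):
  s0 = (0 + 0)\{a} | b.(0 + 0) → =b=> s1
  s1 = (0 + 0)\{a} | (0 + 0) → stopped
Reachable graph of Q (1 states):
  t0 = (0 + 0)\{a} | (0 + 0) → stopped
Executing b from P (initial set {s0}):
  after b @ step 1: {s1}
  — P admits the full trace.
Executing b from Q (initial set {t0}):
  after b @ step 1: ∅ (Q stuck)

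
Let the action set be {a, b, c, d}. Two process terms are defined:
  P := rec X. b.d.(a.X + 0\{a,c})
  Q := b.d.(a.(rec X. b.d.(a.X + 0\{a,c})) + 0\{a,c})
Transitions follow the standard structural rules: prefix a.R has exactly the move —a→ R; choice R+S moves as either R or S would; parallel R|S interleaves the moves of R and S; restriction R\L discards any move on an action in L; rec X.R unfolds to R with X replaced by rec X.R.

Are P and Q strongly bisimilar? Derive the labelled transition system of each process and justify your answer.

bisimilar

Reachable graph of P (3 states):
  p0 = rec X. b.d.(a.X + 0\{a,c}) | =b=> p1
  p1 = d.(a.(rec X. b.d.(a.X + 0\{a,c})) + 0\{a,c}) | =d=> p2
  p2 = a.(rec X. b.d.(a.X + 0\{a,c})) + 0\{a,c} | =a=> p0
Reachable graph of Q (4 states):
  q0 = b.d.(a.(rec X. b.d.(a.X + 0\{a,c})) + 0\{a,c}) | =b=> q1
  q1 = d.(a.(rec X. b.d.(a.X + 0\{a,c})) + 0\{a,c}) | =d=> q2
  q2 = a.(rec X. b.d.(a.X + 0\{a,c})) + 0\{a,c} | =a=> q3
  q3 = rec X. b.d.(a.X + 0\{a,c}) | =b=> q1
Coarsest stable partition (strong bisimilarity classes):
  B0 = {p0, q0, q3}
  B1 = {p1, q1}
  B2 = {p2, q2}
p0 ∈ B0, q0 ∈ B0 → same block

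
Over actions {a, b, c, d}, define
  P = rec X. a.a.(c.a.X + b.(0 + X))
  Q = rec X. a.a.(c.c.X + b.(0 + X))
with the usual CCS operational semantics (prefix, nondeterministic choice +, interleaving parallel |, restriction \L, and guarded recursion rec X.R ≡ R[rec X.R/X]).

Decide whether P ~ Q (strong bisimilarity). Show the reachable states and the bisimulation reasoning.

LTS(P): 5 reachable states
  p0 = rec X. a.a.(c.a.X + b.(0 + X)) ⊢ --a--▸ p1
  p1 = a.(c.a.(rec X. a.a.(c.a.X + b.(0 + X))) + b.(0 + (rec X. a.a.(c.a.X + b.(0 + X))))) ⊢ --a--▸ p2
  p2 = c.a.(rec X. a.a.(c.a.X + b.(0 + X))) + b.(0 + (rec X. a.a.(c.a.X + b.(0 + X)))) ⊢ --b--▸ p3, --c--▸ p4
  p3 = 0 + (rec X. a.a.(c.a.X + b.(0 + X))) ⊢ --a--▸ p1
  p4 = a.(rec X. a.a.(c.a.X + b.(0 + X))) ⊢ --a--▸ p0
LTS(Q): 5 reachable states
  q0 = rec X. a.a.(c.c.X + b.(0 + X)) ⊢ --a--▸ q1
  q1 = a.(c.c.(rec X. a.a.(c.c.X + b.(0 + X))) + b.(0 + (rec X. a.a.(c.c.X + b.(0 + X))))) ⊢ --a--▸ q2
  q2 = c.c.(rec X. a.a.(c.c.X + b.(0 + X))) + b.(0 + (rec X. a.a.(c.c.X + b.(0 + X)))) ⊢ --b--▸ q3, --c--▸ q4
  q3 = 0 + (rec X. a.a.(c.c.X + b.(0 + X))) ⊢ --a--▸ q1
  q4 = c.(rec X. a.a.(c.c.X + b.(0 + X))) ⊢ --c--▸ q0
Partition-refinement fixed point:
  B0 = {p0, p3}
  B1 = {p1}
  B2 = {p2}
  B3 = {p4}
  B4 = {q0, q3}
  B5 = {q1}
  B6 = {q2}
  B7 = {q4}
p0 ∈ B0, q0 ∈ B4 → different blocks

P ≁ Q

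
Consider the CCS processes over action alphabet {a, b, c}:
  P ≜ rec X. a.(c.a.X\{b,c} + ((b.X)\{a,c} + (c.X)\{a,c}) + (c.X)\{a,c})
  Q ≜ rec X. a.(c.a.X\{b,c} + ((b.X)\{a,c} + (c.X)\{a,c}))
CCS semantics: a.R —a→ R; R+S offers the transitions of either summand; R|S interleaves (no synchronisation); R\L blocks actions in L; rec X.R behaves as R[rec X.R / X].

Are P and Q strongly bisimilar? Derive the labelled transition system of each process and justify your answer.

LTS(P): 6 reachable states
  s0 = rec X. a.(c.a.X\{b,c} + ((b.X)\{a,c} + (c.X)\{a,c}) + (c.X)\{a,c}) | -a-> s1
  s1 = c.a.(rec X. a.(c.a.X\{b,c} + ((b.X)\{a,c} + (c.X)\{a,c}) + (c.X)\{a,c}))\{b,c} + ((b.(rec X. a.(c.a.X\{b,c} + ((b.X)\{a,c} + (c.X)\{a,c}) + (c.X)\{a,c})))\{a,c} + (c.(rec X. a.(c.a.X\{b,c} + ((b.X)\{a,c} + (c.X)\{a,c}) + (c.X)\{a,c})))\{a,c}) + (c.(rec X. a.(c.a.X\{b,c} + ((b.X)\{a,c} + (c.X)\{a,c}) + (c.X)\{a,c})))\{a,c} | -b-> s2, -c-> s3
  s2 = (rec X. a.(c.a.X\{b,c} + ((b.X)\{a,c} + (c.X)\{a,c}) + (c.X)\{a,c}))\{a,c} | ·
  s3 = a.(rec X. a.(c.a.X\{b,c} + ((b.X)\{a,c} + (c.X)\{a,c}) + (c.X)\{a,c}))\{b,c} | -a-> s4
  s4 = (rec X. a.(c.a.X\{b,c} + ((b.X)\{a,c} + (c.X)\{a,c}) + (c.X)\{a,c}))\{b,c} | -a-> s5
  s5 = (c.a.(rec X. a.(c.a.X\{b,c} + ((b.X)\{a,c} + (c.X)\{a,c}) + (c.X)\{a,c}))\{b,c} + ((b.(rec X. a.(c.a.X\{b,c} + ((b.X)\{a,c} + (c.X)\{a,c}) + (c.X)\{a,c})))\{a,c} + (c.(rec X. a.(c.a.X\{b,c} + ((b.X)\{a,c} + (c.X)\{a,c}) + (c.X)\{a,c})))\{a,c}) + (c.(rec X. a.(c.a.X\{b,c} + ((b.X)\{a,c} + (c.X)\{a,c}) + (c.X)\{a,c})))\{a,c})\{b,c} | ·
LTS(Q): 6 reachable states
  t0 = rec X. a.(c.a.X\{b,c} + ((b.X)\{a,c} + (c.X)\{a,c})) | -a-> t1
  t1 = c.a.(rec X. a.(c.a.X\{b,c} + ((b.X)\{a,c} + (c.X)\{a,c})))\{b,c} + ((b.(rec X. a.(c.a.X\{b,c} + ((b.X)\{a,c} + (c.X)\{a,c}))))\{a,c} + (c.(rec X. a.(c.a.X\{b,c} + ((b.X)\{a,c} + (c.X)\{a,c}))))\{a,c}) | -b-> t2, -c-> t3
  t2 = (rec X. a.(c.a.X\{b,c} + ((b.X)\{a,c} + (c.X)\{a,c})))\{a,c} | ·
  t3 = a.(rec X. a.(c.a.X\{b,c} + ((b.X)\{a,c} + (c.X)\{a,c})))\{b,c} | -a-> t4
  t4 = (rec X. a.(c.a.X\{b,c} + ((b.X)\{a,c} + (c.X)\{a,c})))\{b,c} | -a-> t5
  t5 = (c.a.(rec X. a.(c.a.X\{b,c} + ((b.X)\{a,c} + (c.X)\{a,c})))\{b,c} + ((b.(rec X. a.(c.a.X\{b,c} + ((b.X)\{a,c} + (c.X)\{a,c}))))\{a,c} + (c.(rec X. a.(c.a.X\{b,c} + ((b.X)\{a,c} + (c.X)\{a,c}))))\{a,c}))\{b,c} | ·
Bisimilarity quotient blocks:
  B0 = {s0, t0}
  B1 = {s1, t1}
  B2 = {s2, s5, t2, t5}
  B3 = {s3, t3}
  B4 = {s4, t4}
s0 ∈ B0, t0 ∈ B0 → same block

YES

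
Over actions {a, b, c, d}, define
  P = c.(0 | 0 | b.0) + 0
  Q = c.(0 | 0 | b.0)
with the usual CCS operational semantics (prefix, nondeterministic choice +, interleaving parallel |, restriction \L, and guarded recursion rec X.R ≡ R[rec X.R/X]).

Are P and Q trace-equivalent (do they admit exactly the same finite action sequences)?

trace-equivalent

Reachable graph of P (3 states):
  p0 = c.(0 | 0 | b.0) + 0 has moves =c=> p1
  p1 = 0 | 0 | b.0 has moves =b=> p2
  p2 = 0 | 0 | 0 has moves stopped
Reachable graph of Q (3 states):
  q0 = c.(0 | 0 | b.0) has moves =c=> q1
  q1 = 0 | 0 | b.0 has moves =b=> q2
  q2 = 0 | 0 | 0 has moves stopped
Partition-refinement fixed point:
  B0 = {p0, q0}
  B1 = {p1, q1}
  B2 = {p2, q2}
p0 ∈ B0, q0 ∈ B0 → same block
Bisimilar ⇒ trace-equivalent.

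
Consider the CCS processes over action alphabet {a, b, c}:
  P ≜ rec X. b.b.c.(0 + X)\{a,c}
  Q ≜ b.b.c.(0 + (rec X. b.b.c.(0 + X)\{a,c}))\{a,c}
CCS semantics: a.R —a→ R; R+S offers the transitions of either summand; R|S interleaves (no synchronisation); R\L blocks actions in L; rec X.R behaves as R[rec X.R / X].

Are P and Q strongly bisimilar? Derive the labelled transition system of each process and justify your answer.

P ~ Q

LTS(P): 6 reachable states
  u0 = rec X. b.b.c.(0 + X)\{a,c} ⊢ --b--▸ u1
  u1 = b.c.(0 + (rec X. b.b.c.(0 + X)\{a,c}))\{a,c} ⊢ --b--▸ u2
  u2 = c.(0 + (rec X. b.b.c.(0 + X)\{a,c}))\{a,c} ⊢ --c--▸ u3
  u3 = (0 + (rec X. b.b.c.(0 + X)\{a,c}))\{a,c} ⊢ --b--▸ u4
  u4 = (b.c.(0 + (rec X. b.b.c.(0 + X)\{a,c}))\{a,c})\{a,c} ⊢ --b--▸ u5
  u5 = (c.(0 + (rec X. b.b.c.(0 + X)\{a,c}))\{a,c})\{a,c} ⊢ (no moves)
LTS(Q): 6 reachable states
  v0 = b.b.c.(0 + (rec X. b.b.c.(0 + X)\{a,c}))\{a,c} ⊢ --b--▸ v1
  v1 = b.c.(0 + (rec X. b.b.c.(0 + X)\{a,c}))\{a,c} ⊢ --b--▸ v2
  v2 = c.(0 + (rec X. b.b.c.(0 + X)\{a,c}))\{a,c} ⊢ --c--▸ v3
  v3 = (0 + (rec X. b.b.c.(0 + X)\{a,c}))\{a,c} ⊢ --b--▸ v4
  v4 = (b.c.(0 + (rec X. b.b.c.(0 + X)\{a,c}))\{a,c})\{a,c} ⊢ --b--▸ v5
  v5 = (c.(0 + (rec X. b.b.c.(0 + X)\{a,c}))\{a,c})\{a,c} ⊢ (no moves)
Bisimilarity quotient blocks:
  B0 = {u0, v0}
  B1 = {u1, v1}
  B2 = {u2, v2}
  B3 = {u3, v3}
  B4 = {u4, v4}
  B5 = {u5, v5}
u0 ∈ B0, v0 ∈ B0 → same block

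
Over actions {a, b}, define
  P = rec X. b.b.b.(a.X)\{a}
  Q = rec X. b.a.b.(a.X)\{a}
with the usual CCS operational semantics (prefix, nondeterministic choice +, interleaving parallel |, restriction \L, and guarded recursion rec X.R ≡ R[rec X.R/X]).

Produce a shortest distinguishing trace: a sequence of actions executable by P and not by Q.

Reachable graph of P (4 states):
  s0 = rec X. b.b.b.(a.X)\{a} ⊢ =b=> s1
  s1 = b.b.(a.(rec X. b.b.b.(a.X)\{a}))\{a} ⊢ =b=> s2
  s2 = b.(a.(rec X. b.b.b.(a.X)\{a}))\{a} ⊢ =b=> s3
  s3 = (a.(rec X. b.b.b.(a.X)\{a}))\{a} ⊢ deadlocked
Reachable graph of Q (4 states):
  t0 = rec X. b.a.b.(a.X)\{a} ⊢ =b=> t1
  t1 = a.b.(a.(rec X. b.a.b.(a.X)\{a}))\{a} ⊢ =a=> t2
  t2 = b.(a.(rec X. b.a.b.(a.X)\{a}))\{a} ⊢ =b=> t3
  t3 = (a.(rec X. b.a.b.(a.X)\{a}))\{a} ⊢ deadlocked
Executing bb from P (initial set {s0}):
  [1] b ⇒ {s1}
  [2] b ⇒ {s2}
  P completes σ.
Executing bb from Q (initial set {t0}):
  [1] b ⇒ {t1}
  [2] b ⇒ ∅ (Q stuck)

bb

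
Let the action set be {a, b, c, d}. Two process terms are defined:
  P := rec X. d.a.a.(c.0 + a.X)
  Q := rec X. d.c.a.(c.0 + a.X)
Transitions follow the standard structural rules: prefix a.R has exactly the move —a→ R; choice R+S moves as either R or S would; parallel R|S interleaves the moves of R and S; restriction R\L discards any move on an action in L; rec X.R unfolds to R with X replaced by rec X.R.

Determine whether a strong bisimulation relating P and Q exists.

not bisimilar

P's transition system — 5 states:
  s0 = rec X. d.a.a.(c.0 + a.X) :: ··d··> s1
  s1 = a.a.(c.0 + a.(rec X. d.a.a.(c.0 + a.X))) :: ··a··> s2
  s2 = a.(c.0 + a.(rec X. d.a.a.(c.0 + a.X))) :: ··a··> s3
  s3 = c.0 + a.(rec X. d.a.a.(c.0 + a.X)) :: ··a··> s0, ··c··> s4
  s4 = 0 :: ·
Q's transition system — 5 states:
  t0 = rec X. d.c.a.(c.0 + a.X) :: ··d··> t1
  t1 = c.a.(c.0 + a.(rec X. d.c.a.(c.0 + a.X))) :: ··c··> t2
  t2 = a.(c.0 + a.(rec X. d.c.a.(c.0 + a.X))) :: ··a··> t3
  t3 = c.0 + a.(rec X. d.c.a.(c.0 + a.X)) :: ··a··> t0, ··c··> t4
  t4 = 0 :: ·
Coarsest stable partition (strong bisimilarity classes):
  B0 = {s0}
  B1 = {s1}
  B2 = {s2}
  B3 = {s3}
  B4 = {s4, t4}
  B5 = {t0}
  B6 = {t1}
  B7 = {t2}
  B8 = {t3}
s0 ∈ B0, t0 ∈ B5 → different blocks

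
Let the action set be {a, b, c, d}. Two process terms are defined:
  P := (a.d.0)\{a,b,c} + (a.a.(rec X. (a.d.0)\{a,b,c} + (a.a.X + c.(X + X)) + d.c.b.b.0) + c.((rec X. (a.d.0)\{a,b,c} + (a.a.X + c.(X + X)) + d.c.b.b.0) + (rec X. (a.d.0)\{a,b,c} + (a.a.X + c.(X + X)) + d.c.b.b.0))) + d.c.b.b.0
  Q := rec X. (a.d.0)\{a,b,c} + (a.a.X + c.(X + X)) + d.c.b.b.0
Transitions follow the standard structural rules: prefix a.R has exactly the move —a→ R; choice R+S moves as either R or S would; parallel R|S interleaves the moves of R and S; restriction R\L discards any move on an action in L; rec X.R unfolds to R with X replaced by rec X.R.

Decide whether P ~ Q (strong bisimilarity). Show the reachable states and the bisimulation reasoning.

LTS(P): 8 reachable states
  u0 = (a.d.0)\{a,b,c} + (a.a.(rec X. (a.d.0)\{a,b,c} + (a.a.X + c.(X + X)) + d.c.b.b.0) + c.((rec X. (a.d.0)\{a,b,c} + (a.a.X + c.(X + X)) + d.c.b.b.0) + (rec X. (a.d.0)\{a,b,c} + (a.a.X + c.(X + X)) + d.c.b.b.0))) + d.c.b.b.0 | =a=> u1, =c=> u2, =d=> u3
  u1 = a.(rec X. (a.d.0)\{a,b,c} + (a.a.X + c.(X + X)) + d.c.b.b.0) | =a=> u4
  u2 = (rec X. (a.d.0)\{a,b,c} + (a.a.X + c.(X + X)) + d.c.b.b.0) + (rec X. (a.d.0)\{a,b,c} + (a.a.X + c.(X + X)) + d.c.b.b.0) | =a=> u1, =c=> u2, =d=> u3
  u3 = c.b.b.0 | =c=> u5
  u4 = rec X. (a.d.0)\{a,b,c} + (a.a.X + c.(X + X)) + d.c.b.b.0 | =a=> u1, =c=> u2, =d=> u3
  u5 = b.b.0 | =b=> u6
  u6 = b.0 | =b=> u7
  u7 = 0 | (no moves)
LTS(Q): 7 reachable states
  v0 = rec X. (a.d.0)\{a,b,c} + (a.a.X + c.(X + X)) + d.c.b.b.0 | =a=> v1, =c=> v2, =d=> v3
  v1 = a.(rec X. (a.d.0)\{a,b,c} + (a.a.X + c.(X + X)) + d.c.b.b.0) | =a=> v0
  v2 = (rec X. (a.d.0)\{a,b,c} + (a.a.X + c.(X + X)) + d.c.b.b.0) + (rec X. (a.d.0)\{a,b,c} + (a.a.X + c.(X + X)) + d.c.b.b.0) | =a=> v1, =c=> v2, =d=> v3
  v3 = c.b.b.0 | =c=> v4
  v4 = b.b.0 | =b=> v5
  v5 = b.0 | =b=> v6
  v6 = 0 | (no moves)
Bisimilarity quotient blocks:
  B0 = {u0, u2, u4, v0, v2}
  B1 = {u1, v1}
  B2 = {u3, v3}
  B3 = {u5, v4}
  B4 = {u6, v5}
  B5 = {u7, v6}
u0 ∈ B0, v0 ∈ B0 → same block

P ~ Q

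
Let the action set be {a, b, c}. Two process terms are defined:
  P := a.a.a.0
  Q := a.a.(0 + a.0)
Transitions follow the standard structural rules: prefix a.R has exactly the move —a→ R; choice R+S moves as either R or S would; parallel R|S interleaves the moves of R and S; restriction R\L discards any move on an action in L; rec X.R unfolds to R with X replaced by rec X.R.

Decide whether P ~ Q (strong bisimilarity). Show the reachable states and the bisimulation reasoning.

bisimilar

Reachable graph of P (4 states):
  p0 = a.a.a.0 has moves -a-> p1
  p1 = a.a.0 has moves -a-> p2
  p2 = a.0 has moves -a-> p3
  p3 = 0 has moves ∅
Reachable graph of Q (4 states):
  q0 = a.a.(0 + a.0) has moves -a-> q1
  q1 = a.(0 + a.0) has moves -a-> q2
  q2 = 0 + a.0 has moves -a-> q3
  q3 = 0 has moves ∅
Coarsest stable partition (strong bisimilarity classes):
  B0 = {p0, q0}
  B1 = {p1, q1}
  B2 = {p2, q2}
  B3 = {p3, q3}
p0 ∈ B0, q0 ∈ B0 → same block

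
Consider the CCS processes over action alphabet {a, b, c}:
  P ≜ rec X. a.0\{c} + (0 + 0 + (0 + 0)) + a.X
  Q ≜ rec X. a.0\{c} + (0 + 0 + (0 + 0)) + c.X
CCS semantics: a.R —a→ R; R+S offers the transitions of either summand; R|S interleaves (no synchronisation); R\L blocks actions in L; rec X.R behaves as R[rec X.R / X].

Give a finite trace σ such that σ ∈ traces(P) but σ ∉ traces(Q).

aa

Reachable graph of P (2 states):
  m0 = rec X. a.0\{c} + (0 + 0 + (0 + 0)) + a.X → --a--▸ m0, --a--▸ m1
  m1 = 0\{c} → (no moves)
Reachable graph of Q (2 states):
  n0 = rec X. a.0\{c} + (0 + 0 + (0 + 0)) + c.X → --a--▸ n1, --c--▸ n0
  n1 = 0\{c} → (no moves)
Trace ⟨aa⟩ through P, begin at {m0}:
  after a @ step 1: {m0, m1}
  after a @ step 2: {m0, m1}
  P completes σ.
Trace ⟨aa⟩ through Q, begin at {n0}:
  after a @ step 1: {n1}
  after a @ step 2: ∅ (Q stuck)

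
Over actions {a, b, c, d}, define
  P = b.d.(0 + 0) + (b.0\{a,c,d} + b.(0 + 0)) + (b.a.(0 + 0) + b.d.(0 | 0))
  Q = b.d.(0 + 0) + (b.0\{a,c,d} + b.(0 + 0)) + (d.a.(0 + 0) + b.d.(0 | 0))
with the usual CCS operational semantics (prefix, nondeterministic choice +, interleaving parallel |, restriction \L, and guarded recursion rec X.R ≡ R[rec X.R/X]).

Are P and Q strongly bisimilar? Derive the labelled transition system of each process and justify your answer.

not bisimilar

P's transition system — 7 states:
  u0 = b.d.(0 + 0) + (b.0\{a,c,d} + b.(0 + 0)) + (b.a.(0 + 0) + b.d.(0 | 0)) ⊢ ··b··> u1, ··b··> u2, ··b··> u3, ··b··> u4, ··b··> u5
  u1 = 0 + 0 ⊢ deadlocked
  u2 = 0\{a,c,d} ⊢ deadlocked
  u3 = a.(0 + 0) ⊢ ··a··> u1
  u4 = d.(0 + 0) ⊢ ··d··> u1
  u5 = d.(0 | 0) ⊢ ··d··> u6
  u6 = 0 | 0 ⊢ deadlocked
Q's transition system — 7 states:
  v0 = b.d.(0 + 0) + (b.0\{a,c,d} + b.(0 + 0)) + (d.a.(0 + 0) + b.d.(0 | 0)) ⊢ ··b··> v1, ··b··> v2, ··b··> v3, ··b··> v4, ··d··> v5
  v1 = 0 + 0 ⊢ deadlocked
  v2 = 0\{a,c,d} ⊢ deadlocked
  v3 = d.(0 + 0) ⊢ ··d··> v1
  v4 = d.(0 | 0) ⊢ ··d··> v6
  v5 = a.(0 + 0) ⊢ ··a··> v1
  v6 = 0 | 0 ⊢ deadlocked
Bisimilarity quotient blocks:
  B0 = {u0}
  B1 = {u4, u5, v3, v4}
  B2 = {u1, u2, u6, v1, v2, v6}
  B3 = {u3, v5}
  B4 = {v0}
u0 ∈ B0, v0 ∈ B4 → different blocks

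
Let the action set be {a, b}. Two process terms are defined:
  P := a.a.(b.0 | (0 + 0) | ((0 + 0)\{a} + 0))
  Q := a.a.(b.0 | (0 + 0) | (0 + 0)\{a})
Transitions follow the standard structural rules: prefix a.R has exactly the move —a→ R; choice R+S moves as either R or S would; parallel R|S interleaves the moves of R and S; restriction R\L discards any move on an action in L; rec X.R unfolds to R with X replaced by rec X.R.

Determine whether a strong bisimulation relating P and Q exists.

bisimilar

P's transition system — 4 states:
  p0 = a.a.(b.0 | (0 + 0) | ((0 + 0)\{a} + 0)) :: -a-> p1
  p1 = a.(b.0 | (0 + 0) | ((0 + 0)\{a} + 0)) :: -a-> p2
  p2 = b.0 | (0 + 0) | ((0 + 0)\{a} + 0) :: -b-> p3
  p3 = 0 | (0 + 0) | ((0 + 0)\{a} + 0) :: ·
Q's transition system — 4 states:
  q0 = a.a.(b.0 | (0 + 0) | (0 + 0)\{a}) :: -a-> q1
  q1 = a.(b.0 | (0 + 0) | (0 + 0)\{a}) :: -a-> q2
  q2 = b.0 | (0 + 0) | (0 + 0)\{a} :: -b-> q3
  q3 = 0 | (0 + 0) | (0 + 0)\{a} :: ·
Coarsest stable partition (strong bisimilarity classes):
  B0 = {p0, q0}
  B1 = {p1, q1}
  B2 = {p2, q2}
  B3 = {p3, q3}
p0 ∈ B0, q0 ∈ B0 → same block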